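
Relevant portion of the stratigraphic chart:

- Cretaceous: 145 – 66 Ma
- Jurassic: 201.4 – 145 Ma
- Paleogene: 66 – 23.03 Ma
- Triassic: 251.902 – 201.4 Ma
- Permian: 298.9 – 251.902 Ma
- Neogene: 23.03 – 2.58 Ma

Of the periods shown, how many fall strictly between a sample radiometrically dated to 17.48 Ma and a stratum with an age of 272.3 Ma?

272.3 Ma sits inside the Permian (298.9–251.902) and 17.48 Ma inside the Neogene (23.03–2.58); neither of those is wholly between the two dates.
The listed periods lying completely between them are Triassic, Jurassic, Cretaceous, Paleogene — 4 in all.

4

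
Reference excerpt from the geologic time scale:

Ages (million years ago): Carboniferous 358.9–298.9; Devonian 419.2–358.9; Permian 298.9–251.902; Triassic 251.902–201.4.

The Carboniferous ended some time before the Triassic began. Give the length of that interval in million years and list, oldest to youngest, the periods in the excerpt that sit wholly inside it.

The Carboniferous closes at 298.9 Ma and the Triassic opens at 251.902 Ma, so the interval is 298.9 − 251.902 = 46.998 Myr.
A period fits inside if it starts at or after 298.9 Ma and ends at or before 251.902 Ma; oldest first that gives Permian.

46.998 million years; Permian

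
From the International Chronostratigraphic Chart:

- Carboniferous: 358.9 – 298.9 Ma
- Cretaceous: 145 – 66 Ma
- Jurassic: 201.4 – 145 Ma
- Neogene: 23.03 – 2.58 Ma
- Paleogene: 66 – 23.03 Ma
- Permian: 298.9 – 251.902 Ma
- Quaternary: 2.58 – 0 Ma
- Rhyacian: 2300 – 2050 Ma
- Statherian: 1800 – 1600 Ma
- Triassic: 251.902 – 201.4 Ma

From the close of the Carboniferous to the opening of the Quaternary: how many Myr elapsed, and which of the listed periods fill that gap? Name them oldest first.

296.32 million years; Permian, Triassic, Jurassic, Cretaceous, Paleogene, Neogene

End of Carboniferous = 298.9 Ma; start of Quaternary = 2.58 Ma.
Gap = 298.9 − 2.58 = 296.32 Myr.
Periods wholly inside 298.9–2.58 Ma: Permian (298.9–251.902), Triassic (251.902–201.4), Jurassic (201.4–145), Cretaceous (145–66), Paleogene (66–23.03), Neogene (23.03–2.58).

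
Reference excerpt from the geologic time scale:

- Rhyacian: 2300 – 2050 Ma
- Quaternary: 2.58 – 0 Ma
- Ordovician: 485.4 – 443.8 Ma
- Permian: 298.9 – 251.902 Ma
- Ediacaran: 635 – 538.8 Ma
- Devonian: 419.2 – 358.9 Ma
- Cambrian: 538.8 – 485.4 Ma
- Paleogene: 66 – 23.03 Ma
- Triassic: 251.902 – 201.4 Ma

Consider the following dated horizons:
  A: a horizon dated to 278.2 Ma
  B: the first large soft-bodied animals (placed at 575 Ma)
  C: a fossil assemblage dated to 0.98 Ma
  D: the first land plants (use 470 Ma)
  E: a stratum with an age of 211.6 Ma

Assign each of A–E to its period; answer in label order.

A — Permian; B — Ediacaran; C — Quaternary; D — Ordovician; E — Triassic

Match each age against the start–end ranges in the excerpt: A = 278.2 Ma → Permian (298.9–251.902); B = 575 Ma → Ediacaran (635–538.8); C = 0.98 Ma → Quaternary (2.58–0); D = 470 Ma → Ordovician (485.4–443.8); E = 211.6 Ma → Triassic (251.902–201.4).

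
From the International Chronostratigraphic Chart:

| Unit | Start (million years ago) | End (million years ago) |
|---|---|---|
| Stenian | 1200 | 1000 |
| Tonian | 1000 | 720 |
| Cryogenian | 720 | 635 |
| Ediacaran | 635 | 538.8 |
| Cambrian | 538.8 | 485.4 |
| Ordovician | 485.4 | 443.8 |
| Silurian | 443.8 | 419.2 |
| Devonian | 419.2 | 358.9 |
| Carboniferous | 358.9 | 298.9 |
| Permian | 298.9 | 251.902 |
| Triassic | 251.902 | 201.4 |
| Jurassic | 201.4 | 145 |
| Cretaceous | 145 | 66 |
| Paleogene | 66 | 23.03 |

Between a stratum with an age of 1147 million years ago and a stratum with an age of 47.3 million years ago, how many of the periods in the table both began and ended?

The older date is 1147 Ma and the younger is 47.3 Ma.
Periods with start < 1147 and end > 47.3 Ma: Tonian (1000–720), Cryogenian (720–635), Ediacaran (635–538.8), Cambrian (538.8–485.4), Ordovician (485.4–443.8), Silurian (443.8–419.2), Devonian (419.2–358.9), Carboniferous (358.9–298.9), Permian (298.9–251.902), Triassic (251.902–201.4), Jurassic (201.4–145), Cretaceous (145–66).
That is 12 complete periods.

12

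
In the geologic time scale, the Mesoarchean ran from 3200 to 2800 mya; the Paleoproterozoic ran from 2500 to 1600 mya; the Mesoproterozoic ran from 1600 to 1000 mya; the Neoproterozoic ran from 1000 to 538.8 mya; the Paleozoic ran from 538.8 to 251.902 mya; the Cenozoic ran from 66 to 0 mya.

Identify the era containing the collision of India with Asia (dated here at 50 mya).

Cenozoic

50 Ma lies between 66 and 0 Ma, so it falls in the Cenozoic.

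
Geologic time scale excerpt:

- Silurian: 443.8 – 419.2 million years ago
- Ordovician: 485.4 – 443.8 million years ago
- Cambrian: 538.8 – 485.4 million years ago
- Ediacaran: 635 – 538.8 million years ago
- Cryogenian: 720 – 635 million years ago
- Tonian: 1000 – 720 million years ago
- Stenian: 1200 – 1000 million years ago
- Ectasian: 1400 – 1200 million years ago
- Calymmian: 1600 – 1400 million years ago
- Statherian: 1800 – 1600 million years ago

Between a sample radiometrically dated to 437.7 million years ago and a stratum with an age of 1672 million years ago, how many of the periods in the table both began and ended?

8

1672 Ma sits inside the Statherian (1800–1600) and 437.7 Ma inside the Silurian (443.8–419.2); neither of those is wholly between the two dates.
The listed periods lying completely between them are Calymmian, Ectasian, Stenian, Tonian, Cryogenian, Ediacaran, Cambrian, Ordovician — 8 in all.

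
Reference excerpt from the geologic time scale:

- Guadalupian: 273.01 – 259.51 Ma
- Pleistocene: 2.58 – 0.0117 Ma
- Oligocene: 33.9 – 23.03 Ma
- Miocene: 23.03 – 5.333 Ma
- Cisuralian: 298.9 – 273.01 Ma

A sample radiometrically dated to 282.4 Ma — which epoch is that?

282.4 Ma lies between 298.9 and 273.01 Ma, so it falls in the Cisuralian.

Cisuralian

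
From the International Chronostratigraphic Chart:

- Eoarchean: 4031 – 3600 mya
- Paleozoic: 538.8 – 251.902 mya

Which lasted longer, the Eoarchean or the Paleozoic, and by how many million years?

Eoarchean: 4031 − 3600 = 431 Myr.
Paleozoic: 538.8 − 251.902 = 286.898 Myr.
Difference: 431 − 286.898 = 144.102 Myr, so the Eoarchean was longer.

Eoarchean, by 144.102 million years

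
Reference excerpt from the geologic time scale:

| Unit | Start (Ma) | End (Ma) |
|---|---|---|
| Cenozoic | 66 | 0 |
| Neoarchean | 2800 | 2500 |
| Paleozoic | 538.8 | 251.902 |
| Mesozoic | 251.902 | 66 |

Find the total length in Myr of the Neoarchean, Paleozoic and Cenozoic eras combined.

652.898 million years

Each duration: Neoarchean = 300; Paleozoic = 286.898; Cenozoic = 66.
Sum: 300 + 286.898 + 66 = 652.898 Myr.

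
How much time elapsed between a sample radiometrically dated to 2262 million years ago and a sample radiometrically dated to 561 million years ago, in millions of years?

2262 − 561 = 1701 million years.

1701 million years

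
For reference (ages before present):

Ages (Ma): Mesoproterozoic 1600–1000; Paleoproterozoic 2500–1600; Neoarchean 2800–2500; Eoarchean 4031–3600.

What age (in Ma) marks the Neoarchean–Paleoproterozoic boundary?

2500 Ma

The Neoarchean ends and the Paleoproterozoic begins at 2500 Ma.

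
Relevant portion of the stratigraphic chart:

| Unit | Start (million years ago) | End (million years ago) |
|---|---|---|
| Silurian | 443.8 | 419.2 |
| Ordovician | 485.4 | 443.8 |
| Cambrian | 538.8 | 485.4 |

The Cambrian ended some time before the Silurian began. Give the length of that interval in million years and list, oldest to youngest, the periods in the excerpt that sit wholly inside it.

41.6 million years; Ordovician

The Cambrian closes at 485.4 Ma and the Silurian opens at 443.8 Ma, so the interval is 485.4 − 443.8 = 41.6 Myr.
A period fits inside if it starts at or after 485.4 Ma and ends at or before 443.8 Ma; oldest first that gives Ordovician.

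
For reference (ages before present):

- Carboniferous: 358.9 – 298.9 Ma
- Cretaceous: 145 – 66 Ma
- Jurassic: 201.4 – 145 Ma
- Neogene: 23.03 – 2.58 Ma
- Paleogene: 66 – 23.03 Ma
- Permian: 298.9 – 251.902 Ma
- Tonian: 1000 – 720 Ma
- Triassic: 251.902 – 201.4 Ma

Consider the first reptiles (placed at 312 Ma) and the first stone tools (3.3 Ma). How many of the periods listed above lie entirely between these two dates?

5

The older date is 312 Ma and the younger is 3.3 Ma.
Periods with start < 312 and end > 3.3 Ma: Permian (298.9–251.902), Triassic (251.902–201.4), Jurassic (201.4–145), Cretaceous (145–66), Paleogene (66–23.03).
That is 5 complete periods.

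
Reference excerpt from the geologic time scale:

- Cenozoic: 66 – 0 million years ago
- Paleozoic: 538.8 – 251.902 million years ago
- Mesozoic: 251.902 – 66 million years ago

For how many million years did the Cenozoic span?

66 − 0 = 66 million years.

66 million years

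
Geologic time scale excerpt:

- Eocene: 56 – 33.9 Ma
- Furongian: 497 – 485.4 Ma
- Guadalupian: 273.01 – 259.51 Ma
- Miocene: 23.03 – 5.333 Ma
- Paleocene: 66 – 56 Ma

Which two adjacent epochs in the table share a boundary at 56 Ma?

Paleocene and Eocene

The Paleocene ends at 56 Ma and the Eocene begins at 56 Ma, so they share that boundary.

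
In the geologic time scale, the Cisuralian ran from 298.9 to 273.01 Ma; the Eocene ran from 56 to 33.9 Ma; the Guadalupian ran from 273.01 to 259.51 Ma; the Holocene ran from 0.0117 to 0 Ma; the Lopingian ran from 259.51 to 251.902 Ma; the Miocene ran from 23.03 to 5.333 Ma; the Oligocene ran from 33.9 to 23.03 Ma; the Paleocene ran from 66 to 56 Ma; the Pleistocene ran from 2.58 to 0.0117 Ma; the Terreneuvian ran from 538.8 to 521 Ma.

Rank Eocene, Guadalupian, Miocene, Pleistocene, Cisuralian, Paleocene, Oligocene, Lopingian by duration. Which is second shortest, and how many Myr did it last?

Lopingian, 7.608 million years

Start − end for each: Eocene 56 − 33.9 = 22.1; Guadalupian 273.01 − 259.51 = 13.5; Miocene 23.03 − 5.333 = 17.697; Pleistocene 2.58 − 0.0117 = 2.5683; Cisuralian 298.9 − 273.01 = 25.89; Paleocene 66 − 56 = 10; Oligocene 33.9 − 23.03 = 10.87; Lopingian 259.51 − 251.902 = 7.608.
Ranking these from shortest: Pleistocene < Lopingian < Paleocene < Oligocene < Guadalupian < Miocene < Eocene < Cisuralian.
Position 2 in that ranking is Lopingian, which lasted 7.608 Myr.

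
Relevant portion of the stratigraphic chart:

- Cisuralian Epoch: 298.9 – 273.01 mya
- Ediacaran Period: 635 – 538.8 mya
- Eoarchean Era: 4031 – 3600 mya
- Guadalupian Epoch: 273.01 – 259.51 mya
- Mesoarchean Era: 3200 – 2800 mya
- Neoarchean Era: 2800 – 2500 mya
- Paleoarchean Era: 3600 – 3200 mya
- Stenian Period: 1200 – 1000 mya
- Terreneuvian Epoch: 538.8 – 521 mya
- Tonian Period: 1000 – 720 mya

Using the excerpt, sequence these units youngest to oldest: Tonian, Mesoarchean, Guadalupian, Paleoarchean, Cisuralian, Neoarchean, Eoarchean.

The oldest of these is Eoarchean (starts 4031 Ma) and the youngest is Guadalupian (ends 259.51 Ma).
In between, by decreasing start age: Paleoarchean (3600), Mesoarchean (3200), Neoarchean (2800), Tonian (1000), Cisuralian (298.9).
Listing youngest first means reversing that sequence.

Guadalupian → Cisuralian → Tonian → Neoarchean → Mesoarchean → Paleoarchean → Eoarchean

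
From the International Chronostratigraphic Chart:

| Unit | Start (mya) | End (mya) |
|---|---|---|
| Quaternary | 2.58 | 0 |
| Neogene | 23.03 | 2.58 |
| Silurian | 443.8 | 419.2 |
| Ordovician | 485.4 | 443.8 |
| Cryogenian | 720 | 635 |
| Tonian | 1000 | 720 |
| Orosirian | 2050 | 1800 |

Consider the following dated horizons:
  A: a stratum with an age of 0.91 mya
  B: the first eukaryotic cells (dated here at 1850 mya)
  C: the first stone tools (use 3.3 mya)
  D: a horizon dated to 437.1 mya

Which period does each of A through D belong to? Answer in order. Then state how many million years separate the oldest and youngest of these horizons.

A — Quaternary; B — Orosirian; C — Neogene; D — Silurian; span 1849.09 million years

Match each age against the start–end ranges in the excerpt: A = 0.91 Ma → Quaternary (2.58–0); B = 1850 Ma → Orosirian (2050–1800); C = 3.3 Ma → Neogene (23.03–2.58); D = 437.1 Ma → Silurian (443.8–419.2).
The largest age is 1850 Ma and the smallest is 0.91 Ma; their difference is 1849.09 Myr.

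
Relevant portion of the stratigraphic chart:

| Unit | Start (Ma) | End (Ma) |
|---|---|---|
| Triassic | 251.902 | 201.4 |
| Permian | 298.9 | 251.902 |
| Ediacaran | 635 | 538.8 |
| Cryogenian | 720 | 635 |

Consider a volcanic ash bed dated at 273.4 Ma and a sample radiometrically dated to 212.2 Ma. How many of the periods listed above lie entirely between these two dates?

The older date is 273.4 Ma and the younger is 212.2 Ma.
No period both begins after 273.4 Ma and ends before 212.2 Ma, so the count is 0.

0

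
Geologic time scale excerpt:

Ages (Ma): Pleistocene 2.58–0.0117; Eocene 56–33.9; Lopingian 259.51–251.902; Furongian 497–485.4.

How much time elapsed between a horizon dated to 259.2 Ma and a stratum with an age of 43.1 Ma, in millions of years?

216.1 million years

259.2 − 43.1 = 216.1 million years.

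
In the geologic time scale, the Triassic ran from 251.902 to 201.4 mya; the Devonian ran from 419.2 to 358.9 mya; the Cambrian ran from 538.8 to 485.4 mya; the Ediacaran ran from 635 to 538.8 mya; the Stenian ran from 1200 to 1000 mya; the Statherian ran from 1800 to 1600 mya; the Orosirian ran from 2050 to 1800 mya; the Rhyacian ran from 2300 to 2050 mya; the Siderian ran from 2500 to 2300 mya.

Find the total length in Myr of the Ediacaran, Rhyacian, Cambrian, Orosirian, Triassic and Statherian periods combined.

Duration is start − end for each: (635 − 538.8) + (2300 − 2050) + (538.8 − 485.4) + (2050 − 1800) + (251.902 − 201.4) + (1800 − 1600).
That is 96.2 + 250 + 53.4 + 250 + 50.502 + 200, which totals 900.102 million years.

900.102 million years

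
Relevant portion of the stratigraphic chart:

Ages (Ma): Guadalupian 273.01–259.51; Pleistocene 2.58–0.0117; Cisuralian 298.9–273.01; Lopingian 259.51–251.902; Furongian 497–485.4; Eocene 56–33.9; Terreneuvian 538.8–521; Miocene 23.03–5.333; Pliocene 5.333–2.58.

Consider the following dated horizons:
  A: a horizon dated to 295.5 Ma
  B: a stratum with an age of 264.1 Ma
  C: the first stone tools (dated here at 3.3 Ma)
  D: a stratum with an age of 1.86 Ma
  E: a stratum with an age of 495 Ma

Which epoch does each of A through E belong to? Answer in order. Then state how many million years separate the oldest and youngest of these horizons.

Match each age against the start–end ranges in the excerpt: A = 295.5 Ma → Cisuralian (298.9–273.01); B = 264.1 Ma → Guadalupian (273.01–259.51); C = 3.3 Ma → Pliocene (5.333–2.58); D = 1.86 Ma → Pleistocene (2.58–0.0117); E = 495 Ma → Furongian (497–485.4).
The largest age is 495 Ma and the smallest is 1.86 Ma; their difference is 493.14 Myr.

A — Cisuralian; B — Guadalupian; C — Pliocene; D — Pleistocene; E — Furongian; span 493.14 million years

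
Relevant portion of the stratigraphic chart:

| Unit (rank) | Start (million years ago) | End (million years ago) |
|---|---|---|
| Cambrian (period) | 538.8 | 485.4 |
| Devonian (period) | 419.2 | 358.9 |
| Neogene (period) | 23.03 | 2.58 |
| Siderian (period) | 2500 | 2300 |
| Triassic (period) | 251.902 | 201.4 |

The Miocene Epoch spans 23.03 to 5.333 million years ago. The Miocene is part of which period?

The Miocene (23.03–5.333 Ma) lies entirely within 23.03–2.58 Ma, the Neogene Period.

Neogene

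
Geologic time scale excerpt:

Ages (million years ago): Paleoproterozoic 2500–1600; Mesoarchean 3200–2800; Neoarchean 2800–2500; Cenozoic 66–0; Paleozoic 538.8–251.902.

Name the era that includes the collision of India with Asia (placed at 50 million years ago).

Cenozoic

50 Ma lies between 66 and 0 Ma, so it falls in the Cenozoic.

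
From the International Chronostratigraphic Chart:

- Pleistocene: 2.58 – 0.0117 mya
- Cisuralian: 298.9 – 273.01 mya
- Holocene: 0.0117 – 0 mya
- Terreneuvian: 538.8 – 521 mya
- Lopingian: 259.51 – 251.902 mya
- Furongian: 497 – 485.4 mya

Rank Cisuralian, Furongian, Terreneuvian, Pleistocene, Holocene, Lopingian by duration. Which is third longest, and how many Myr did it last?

Durations: Cisuralian 25.89; Furongian 11.6; Terreneuvian 17.8; Pleistocene 2.5683; Holocene 0.0117; Lopingian 7.608 Myr.
Sorted longest-first: Cisuralian (25.89), Terreneuvian (17.8), Furongian (11.6), Lopingian (7.608), Pleistocene (2.5683), Holocene (0.0117).
The third longest is Furongian at 11.6 Myr.

Furongian, 11.6 million years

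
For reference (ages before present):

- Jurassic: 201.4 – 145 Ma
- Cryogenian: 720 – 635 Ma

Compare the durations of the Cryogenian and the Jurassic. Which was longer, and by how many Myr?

Cryogenian: 720 − 635 = 85 Myr.
Jurassic: 201.4 − 145 = 56.4 Myr.
Difference: 85 − 56.4 = 28.6 Myr, so the Cryogenian was longer.

Cryogenian, by 28.6 million years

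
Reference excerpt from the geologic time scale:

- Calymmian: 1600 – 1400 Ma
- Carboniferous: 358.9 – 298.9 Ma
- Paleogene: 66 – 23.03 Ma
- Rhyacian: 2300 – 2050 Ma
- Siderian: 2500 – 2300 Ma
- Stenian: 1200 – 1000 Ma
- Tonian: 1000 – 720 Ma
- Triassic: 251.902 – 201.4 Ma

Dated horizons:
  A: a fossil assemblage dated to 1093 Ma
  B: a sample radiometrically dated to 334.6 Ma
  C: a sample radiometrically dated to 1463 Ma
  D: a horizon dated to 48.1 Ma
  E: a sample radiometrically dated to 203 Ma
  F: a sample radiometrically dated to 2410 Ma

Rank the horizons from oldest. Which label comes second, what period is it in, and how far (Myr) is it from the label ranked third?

Sorted oldest-first by Ma: F (2410), C (1463), A (1093), B (334.6), E (203), D (48.1).
The second oldest is C at 1463 Ma, which lies in 1600–1400 Ma: the Calymmian.
The third oldest is A at 1093 Ma; separation = |1463 − 1093| = 370 Myr.

C, in the Calymmian; 370 million years to A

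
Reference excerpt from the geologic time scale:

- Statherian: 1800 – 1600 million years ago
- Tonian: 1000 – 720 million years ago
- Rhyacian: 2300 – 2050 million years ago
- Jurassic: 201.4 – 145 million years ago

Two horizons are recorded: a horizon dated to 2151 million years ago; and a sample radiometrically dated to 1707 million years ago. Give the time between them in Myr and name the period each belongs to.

Elapsed time: 2151 − 1707 = 444 Myr.
2151 Ma lies within 2300–2050 Ma: Rhyacian.
1707 Ma lies within 1800–1600 Ma: Statherian.

444 million years apart; the first in the Rhyacian, the second in the Statherian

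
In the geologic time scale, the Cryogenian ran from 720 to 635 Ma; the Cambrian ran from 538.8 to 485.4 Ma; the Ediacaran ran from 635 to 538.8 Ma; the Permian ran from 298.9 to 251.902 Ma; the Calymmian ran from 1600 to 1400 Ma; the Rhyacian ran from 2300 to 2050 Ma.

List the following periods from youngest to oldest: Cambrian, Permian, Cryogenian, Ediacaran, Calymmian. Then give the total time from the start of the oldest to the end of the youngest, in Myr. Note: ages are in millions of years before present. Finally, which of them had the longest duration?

Permian → Cambrian → Ediacaran → Cryogenian → Calymmian; total span 1348.098 Myr; longest is Calymmian

Start ages (Ma): Calymmian 1600, Cryogenian 720, Ediacaran 635, Cambrian 538.8, Permian 298.9.
Ordered youngest to oldest: Permian, Cambrian, Ediacaran, Cryogenian, Calymmian.
Span = 1600 − 251.902 = 1348.098 Myr.
Durations: Cambrian 53.4, Calymmian 200, Ediacaran 96.2, Cryogenian 85, Permian 46.998 → longest is Calymmian (200 Myr).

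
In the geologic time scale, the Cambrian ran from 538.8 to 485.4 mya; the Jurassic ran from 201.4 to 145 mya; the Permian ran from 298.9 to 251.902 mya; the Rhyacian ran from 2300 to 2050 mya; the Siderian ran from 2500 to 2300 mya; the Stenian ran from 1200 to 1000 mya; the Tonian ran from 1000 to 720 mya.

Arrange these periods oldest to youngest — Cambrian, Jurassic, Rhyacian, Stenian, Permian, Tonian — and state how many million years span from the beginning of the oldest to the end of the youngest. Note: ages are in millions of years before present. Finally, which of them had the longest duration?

From the excerpt: Cambrian 538.8–485.4; Jurassic 201.4–145; Rhyacian 2300–2050; Stenian 1200–1000; Permian 298.9–251.902; Tonian 1000–720 (Ma).
Larger Ma is earlier, so the oldest is Rhyacian and the youngest is Jurassic; oldest to youngest: Rhyacian, Stenian, Tonian, Cambrian, Permian, Jurassic.
Oldest start 2300 minus youngest end 145 gives 2155 Myr overall.
Individual lengths (start − end): Cambrian 53.4; Tonian 280; Permian 46.998; Rhyacian 250; Stenian 200; Jurassic 56.4. The largest is Tonian at 280 Myr.

Rhyacian, Stenian, Tonian, Cambrian, Permian, Jurassic; total span 2155 Myr; longest is Tonian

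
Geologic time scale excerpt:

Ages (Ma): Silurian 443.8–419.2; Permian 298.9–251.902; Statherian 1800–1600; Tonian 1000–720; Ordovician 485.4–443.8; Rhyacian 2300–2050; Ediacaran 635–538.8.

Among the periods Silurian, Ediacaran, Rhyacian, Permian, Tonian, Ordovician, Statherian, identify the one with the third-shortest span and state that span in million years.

Start − end for each: Silurian 443.8 − 419.2 = 24.6; Ediacaran 635 − 538.8 = 96.2; Rhyacian 2300 − 2050 = 250; Permian 298.9 − 251.902 = 46.998; Tonian 1000 − 720 = 280; Ordovician 485.4 − 443.8 = 41.6; Statherian 1800 − 1600 = 200.
Ranking these from shortest: Silurian < Ordovician < Permian < Ediacaran < Statherian < Rhyacian < Tonian.
Position 3 in that ranking is Permian, which lasted 46.998 Myr.

Permian, 46.998 million years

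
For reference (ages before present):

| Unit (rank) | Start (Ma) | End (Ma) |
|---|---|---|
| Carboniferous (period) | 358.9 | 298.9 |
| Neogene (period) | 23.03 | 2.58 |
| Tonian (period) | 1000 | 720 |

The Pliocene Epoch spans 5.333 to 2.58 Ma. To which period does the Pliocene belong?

The Pliocene (5.333–2.58 Ma) lies entirely within 23.03–2.58 Ma, the Neogene Period.

Neogene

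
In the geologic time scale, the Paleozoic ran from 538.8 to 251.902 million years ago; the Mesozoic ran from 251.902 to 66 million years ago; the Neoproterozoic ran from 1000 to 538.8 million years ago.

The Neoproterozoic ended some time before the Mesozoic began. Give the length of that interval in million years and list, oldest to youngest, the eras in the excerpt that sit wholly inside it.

286.898 million years; Paleozoic

The Neoproterozoic closes at 538.8 Ma and the Mesozoic opens at 251.902 Ma, so the interval is 538.8 − 251.902 = 286.898 Myr.
An era fits inside if it starts at or after 538.8 Ma and ends at or before 251.902 Ma; oldest first that gives Paleozoic.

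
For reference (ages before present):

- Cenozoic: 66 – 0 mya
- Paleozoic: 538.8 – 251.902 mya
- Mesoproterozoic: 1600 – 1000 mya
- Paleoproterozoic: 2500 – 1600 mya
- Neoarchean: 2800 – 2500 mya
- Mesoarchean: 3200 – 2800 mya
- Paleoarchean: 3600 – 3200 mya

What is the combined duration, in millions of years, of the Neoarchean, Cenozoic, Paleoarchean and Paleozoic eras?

Duration is start − end for each: (2800 − 2500) + (66 − 0) + (3600 − 3200) + (538.8 − 251.902).
That is 300 + 66 + 400 + 286.898, which totals 1052.898 million years.

1052.898 million years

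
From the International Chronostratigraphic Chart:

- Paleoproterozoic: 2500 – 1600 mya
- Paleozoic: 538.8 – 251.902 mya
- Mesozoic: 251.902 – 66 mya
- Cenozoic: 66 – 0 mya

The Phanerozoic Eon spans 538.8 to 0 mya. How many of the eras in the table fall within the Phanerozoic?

3

Eras inside 538.8–0 Ma: Paleozoic, Mesozoic, Cenozoic — 3 in total.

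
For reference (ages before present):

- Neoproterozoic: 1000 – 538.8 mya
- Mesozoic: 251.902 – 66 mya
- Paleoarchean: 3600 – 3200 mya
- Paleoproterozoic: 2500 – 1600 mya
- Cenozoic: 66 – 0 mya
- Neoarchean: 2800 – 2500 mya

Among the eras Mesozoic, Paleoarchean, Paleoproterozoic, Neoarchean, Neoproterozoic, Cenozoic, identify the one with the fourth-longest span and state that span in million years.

Neoarchean, 300 million years

Durations: Mesozoic 185.902; Paleoarchean 400; Paleoproterozoic 900; Neoarchean 300; Neoproterozoic 461.2; Cenozoic 66 Myr.
Sorted longest-first: Paleoproterozoic (900), Neoproterozoic (461.2), Paleoarchean (400), Neoarchean (300), Mesozoic (185.902), Cenozoic (66).
The fourth longest is Neoarchean at 300 Myr.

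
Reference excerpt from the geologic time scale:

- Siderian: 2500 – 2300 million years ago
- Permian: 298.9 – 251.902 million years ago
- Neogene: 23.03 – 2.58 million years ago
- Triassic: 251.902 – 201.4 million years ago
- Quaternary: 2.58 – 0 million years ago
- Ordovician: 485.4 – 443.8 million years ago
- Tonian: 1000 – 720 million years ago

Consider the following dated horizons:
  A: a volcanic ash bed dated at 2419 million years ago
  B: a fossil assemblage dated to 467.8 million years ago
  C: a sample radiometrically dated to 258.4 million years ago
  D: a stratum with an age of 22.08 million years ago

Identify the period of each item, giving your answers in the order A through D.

A — Siderian; B — Ordovician; C — Permian; D — Neogene

A: 2419 Ma lies in 2500–2300 Ma, so Siderian.
B: 467.8 Ma lies in 485.4–443.8 Ma, so Ordovician.
C: 258.4 Ma lies in 298.9–251.902 Ma, so Permian.
D: 22.08 Ma lies in 23.03–2.58 Ma, so Neogene.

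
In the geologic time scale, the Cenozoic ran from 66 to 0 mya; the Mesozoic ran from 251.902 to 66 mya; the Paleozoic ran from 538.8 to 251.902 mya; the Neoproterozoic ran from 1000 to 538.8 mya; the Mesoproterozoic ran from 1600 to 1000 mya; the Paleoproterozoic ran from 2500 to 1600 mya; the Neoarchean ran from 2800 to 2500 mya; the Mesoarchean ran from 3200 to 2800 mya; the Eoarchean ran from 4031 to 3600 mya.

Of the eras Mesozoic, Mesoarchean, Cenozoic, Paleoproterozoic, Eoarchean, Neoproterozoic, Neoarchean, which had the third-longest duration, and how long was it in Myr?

Start − end for each: Mesozoic 251.902 − 66 = 185.902; Mesoarchean 3200 − 2800 = 400; Cenozoic 66 − 0 = 66; Paleoproterozoic 2500 − 1600 = 900; Eoarchean 4031 − 3600 = 431; Neoproterozoic 1000 − 538.8 = 461.2; Neoarchean 2800 − 2500 = 300.
Ranking these from longest: Paleoproterozoic > Neoproterozoic > Eoarchean > Mesoarchean > Neoarchean > Mesozoic > Cenozoic.
Position 3 in that ranking is Eoarchean, which lasted 431 Myr.

Eoarchean, 431 million years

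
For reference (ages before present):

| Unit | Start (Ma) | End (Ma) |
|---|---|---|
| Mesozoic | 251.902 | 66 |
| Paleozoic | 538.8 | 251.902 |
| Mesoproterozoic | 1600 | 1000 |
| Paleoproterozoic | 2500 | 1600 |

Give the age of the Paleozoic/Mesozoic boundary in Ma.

The Paleozoic ends and the Mesozoic begins at 251.902 Ma.

251.902 Ma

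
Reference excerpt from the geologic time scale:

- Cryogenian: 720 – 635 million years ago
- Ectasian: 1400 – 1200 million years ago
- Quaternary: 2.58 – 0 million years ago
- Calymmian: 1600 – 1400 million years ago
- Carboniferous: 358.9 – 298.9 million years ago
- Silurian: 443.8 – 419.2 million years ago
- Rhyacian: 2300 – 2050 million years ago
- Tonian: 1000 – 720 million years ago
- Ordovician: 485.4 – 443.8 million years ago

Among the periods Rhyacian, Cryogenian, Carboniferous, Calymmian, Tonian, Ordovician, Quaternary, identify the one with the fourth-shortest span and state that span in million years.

Start − end for each: Rhyacian 2300 − 2050 = 250; Cryogenian 720 − 635 = 85; Carboniferous 358.9 − 298.9 = 60; Calymmian 1600 − 1400 = 200; Tonian 1000 − 720 = 280; Ordovician 485.4 − 443.8 = 41.6; Quaternary 2.58 − 0 = 2.58.
Ranking these from shortest: Quaternary < Ordovician < Carboniferous < Cryogenian < Calymmian < Rhyacian < Tonian.
Position 4 in that ranking is Cryogenian, which lasted 85 Myr.

Cryogenian, 85 million years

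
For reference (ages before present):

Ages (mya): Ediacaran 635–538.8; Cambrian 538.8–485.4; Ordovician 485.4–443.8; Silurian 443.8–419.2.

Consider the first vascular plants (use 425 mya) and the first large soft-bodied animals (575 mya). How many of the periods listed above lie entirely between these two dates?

575 Ma sits inside the Ediacaran (635–538.8) and 425 Ma inside the Silurian (443.8–419.2); neither of those is wholly between the two dates.
The listed periods lying completely between them are Cambrian, Ordovician — 2 in all.

2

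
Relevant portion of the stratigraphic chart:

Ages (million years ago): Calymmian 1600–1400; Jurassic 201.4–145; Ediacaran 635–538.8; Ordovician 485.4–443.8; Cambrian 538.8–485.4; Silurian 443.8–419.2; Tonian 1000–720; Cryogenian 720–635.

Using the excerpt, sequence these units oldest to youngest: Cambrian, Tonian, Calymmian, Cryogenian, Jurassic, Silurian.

Calymmian, then Tonian, then Cryogenian, then Cambrian, then Silurian, then Jurassic

The oldest of these is Calymmian (starts 1600 Ma) and the youngest is Jurassic (ends 145 Ma).
In between, by decreasing start age: Tonian (1000), Cryogenian (720), Cambrian (538.8), Silurian (443.8).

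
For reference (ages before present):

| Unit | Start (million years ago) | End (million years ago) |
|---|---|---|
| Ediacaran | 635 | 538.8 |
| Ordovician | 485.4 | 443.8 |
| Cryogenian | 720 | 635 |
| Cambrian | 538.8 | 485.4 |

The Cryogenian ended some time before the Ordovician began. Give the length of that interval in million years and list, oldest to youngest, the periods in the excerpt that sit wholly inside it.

The Cryogenian closes at 635 Ma and the Ordovician opens at 485.4 Ma, so the interval is 635 − 485.4 = 149.6 Myr.
A period fits inside if it starts at or after 635 Ma and ends at or before 485.4 Ma; oldest first that gives Ediacaran, Cambrian.

149.6 million years; Ediacaran, Cambrian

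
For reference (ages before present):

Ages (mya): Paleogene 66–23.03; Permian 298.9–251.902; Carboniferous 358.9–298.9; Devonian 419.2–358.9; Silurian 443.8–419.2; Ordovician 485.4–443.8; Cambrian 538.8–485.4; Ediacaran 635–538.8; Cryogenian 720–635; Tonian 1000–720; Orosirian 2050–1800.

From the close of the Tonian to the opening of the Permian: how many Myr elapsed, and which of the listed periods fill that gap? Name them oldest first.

421.1 million years; Cryogenian, Ediacaran, Cambrian, Ordovician, Silurian, Devonian, Carboniferous

The Tonian closes at 720 Ma and the Permian opens at 298.9 Ma, so the interval is 720 − 298.9 = 421.1 Myr.
A period fits inside if it starts at or after 720 Ma and ends at or before 298.9 Ma; oldest first that gives Cryogenian, Ediacaran, Cambrian, Ordovician, Silurian, Devonian, Carboniferous.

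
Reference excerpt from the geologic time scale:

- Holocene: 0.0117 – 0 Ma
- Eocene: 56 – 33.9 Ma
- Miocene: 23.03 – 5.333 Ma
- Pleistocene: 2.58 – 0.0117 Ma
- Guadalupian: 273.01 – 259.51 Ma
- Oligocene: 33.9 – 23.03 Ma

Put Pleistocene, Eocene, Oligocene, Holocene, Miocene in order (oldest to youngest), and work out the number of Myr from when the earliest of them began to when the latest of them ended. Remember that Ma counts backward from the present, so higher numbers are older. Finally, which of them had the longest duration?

Eocene, Oligocene, Miocene, Pleistocene, Holocene; total span 56 Myr; longest is Eocene

Start ages (Ma): Eocene 56, Oligocene 33.9, Miocene 23.03, Pleistocene 2.58, Holocene 0.0117.
Ordered oldest to youngest: Eocene, Oligocene, Miocene, Pleistocene, Holocene.
Span = 56 − 0 = 56 Myr.
Durations: Eocene 22.1, Holocene 0.0117, Oligocene 10.87, Miocene 17.697, Pleistocene 2.5683 → longest is Eocene (22.1 Myr).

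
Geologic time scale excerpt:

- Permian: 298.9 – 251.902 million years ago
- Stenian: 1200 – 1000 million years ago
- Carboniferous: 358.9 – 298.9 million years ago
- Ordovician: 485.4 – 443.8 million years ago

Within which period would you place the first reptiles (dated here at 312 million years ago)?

312 Ma lies between 358.9 and 298.9 Ma, so it falls in the Carboniferous.

Carboniferous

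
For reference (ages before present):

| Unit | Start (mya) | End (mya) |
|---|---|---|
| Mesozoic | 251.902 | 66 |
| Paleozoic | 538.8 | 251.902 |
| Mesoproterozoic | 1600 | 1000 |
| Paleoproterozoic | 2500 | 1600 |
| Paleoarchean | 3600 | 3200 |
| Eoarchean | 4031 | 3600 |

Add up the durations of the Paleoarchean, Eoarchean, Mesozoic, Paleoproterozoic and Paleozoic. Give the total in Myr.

2203.8 million years

Duration is start − end for each: (3600 − 3200) + (4031 − 3600) + (251.902 − 66) + (2500 − 1600) + (538.8 − 251.902).
That is 400 + 431 + 185.902 + 900 + 286.898, which totals 2203.8 million years.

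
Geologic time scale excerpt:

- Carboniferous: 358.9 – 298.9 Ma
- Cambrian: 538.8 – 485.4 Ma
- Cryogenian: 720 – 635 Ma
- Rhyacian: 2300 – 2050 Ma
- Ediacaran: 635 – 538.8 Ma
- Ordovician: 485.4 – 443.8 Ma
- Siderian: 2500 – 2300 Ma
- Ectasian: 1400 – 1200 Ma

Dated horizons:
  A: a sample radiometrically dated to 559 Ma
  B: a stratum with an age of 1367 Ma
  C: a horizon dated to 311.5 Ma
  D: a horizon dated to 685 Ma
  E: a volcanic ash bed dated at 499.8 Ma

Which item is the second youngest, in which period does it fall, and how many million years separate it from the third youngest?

E, in the Cambrian; 59.2 million years to A

Sorted youngest-first by Ma: C (311.5), E (499.8), A (559), D (685), B (1367).
The second youngest is E at 499.8 Ma, which lies in 538.8–485.4 Ma: the Cambrian.
The third youngest is A at 559 Ma; separation = |499.8 − 559| = 59.2 Myr.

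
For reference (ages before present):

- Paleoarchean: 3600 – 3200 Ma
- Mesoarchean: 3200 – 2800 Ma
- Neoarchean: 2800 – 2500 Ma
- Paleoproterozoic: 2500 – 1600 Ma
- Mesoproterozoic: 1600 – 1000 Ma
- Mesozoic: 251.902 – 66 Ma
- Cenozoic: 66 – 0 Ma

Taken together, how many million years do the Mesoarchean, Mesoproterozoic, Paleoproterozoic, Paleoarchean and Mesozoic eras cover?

2485.902 million years

Duration is start − end for each: (3200 − 2800) + (1600 − 1000) + (2500 − 1600) + (3600 − 3200) + (251.902 − 66).
That is 400 + 600 + 900 + 400 + 185.902, which totals 2485.902 million years.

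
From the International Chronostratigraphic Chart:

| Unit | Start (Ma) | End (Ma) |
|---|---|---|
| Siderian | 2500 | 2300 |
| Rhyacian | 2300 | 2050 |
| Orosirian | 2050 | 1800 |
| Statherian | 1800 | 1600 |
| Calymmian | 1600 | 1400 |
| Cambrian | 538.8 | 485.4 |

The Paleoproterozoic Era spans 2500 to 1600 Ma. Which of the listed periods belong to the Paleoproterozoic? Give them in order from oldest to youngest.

Siderian, Rhyacian, Orosirian, Statherian

Periods with both bounds inside 2500–1600 Ma: Siderian (2500–2300), Rhyacian (2300–2050), Orosirian (2050–1800), Statherian (1800–1600).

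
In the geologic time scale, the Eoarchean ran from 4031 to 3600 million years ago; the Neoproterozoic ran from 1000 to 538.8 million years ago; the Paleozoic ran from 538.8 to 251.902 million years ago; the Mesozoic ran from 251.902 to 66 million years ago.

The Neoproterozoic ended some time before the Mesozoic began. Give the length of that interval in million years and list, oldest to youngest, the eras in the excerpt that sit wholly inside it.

286.898 million years; Paleozoic

End of Neoproterozoic = 538.8 Ma; start of Mesozoic = 251.902 Ma.
Gap = 538.8 − 251.902 = 286.898 Myr.
Eras wholly inside 538.8–251.902 Ma: Paleozoic (538.8–251.902).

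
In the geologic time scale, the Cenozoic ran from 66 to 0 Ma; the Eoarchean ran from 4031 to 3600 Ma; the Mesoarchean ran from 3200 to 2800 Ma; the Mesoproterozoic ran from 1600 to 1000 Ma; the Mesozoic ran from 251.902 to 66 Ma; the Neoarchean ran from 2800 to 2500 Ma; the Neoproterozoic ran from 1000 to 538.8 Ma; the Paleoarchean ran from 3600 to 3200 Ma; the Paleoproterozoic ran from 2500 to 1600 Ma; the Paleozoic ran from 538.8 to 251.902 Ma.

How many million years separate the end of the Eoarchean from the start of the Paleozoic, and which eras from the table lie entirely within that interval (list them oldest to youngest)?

The Eoarchean closes at 3600 Ma and the Paleozoic opens at 538.8 Ma, so the interval is 3600 − 538.8 = 3061.2 Myr.
An era fits inside if it starts at or after 3600 Ma and ends at or before 538.8 Ma; oldest first that gives Paleoarchean, Mesoarchean, Neoarchean, Paleoproterozoic, Mesoproterozoic, Neoproterozoic.

3061.2 million years; Paleoarchean, Mesoarchean, Neoarchean, Paleoproterozoic, Mesoproterozoic, Neoproterozoic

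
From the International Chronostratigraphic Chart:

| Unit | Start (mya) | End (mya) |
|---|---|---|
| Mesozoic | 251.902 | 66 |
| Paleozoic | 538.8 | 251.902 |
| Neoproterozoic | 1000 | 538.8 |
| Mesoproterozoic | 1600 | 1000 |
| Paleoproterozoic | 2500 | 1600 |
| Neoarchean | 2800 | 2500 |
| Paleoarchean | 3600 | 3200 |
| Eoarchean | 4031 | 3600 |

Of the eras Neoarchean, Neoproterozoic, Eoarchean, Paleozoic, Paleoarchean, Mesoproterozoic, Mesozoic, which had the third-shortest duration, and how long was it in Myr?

Neoarchean, 300 million years

Durations: Neoarchean 300; Neoproterozoic 461.2; Eoarchean 431; Paleozoic 286.898; Paleoarchean 400; Mesoproterozoic 600; Mesozoic 185.902 Myr.
Sorted shortest-first: Mesozoic (185.902), Paleozoic (286.898), Neoarchean (300), Paleoarchean (400), Eoarchean (431), Neoproterozoic (461.2), Mesoproterozoic (600).
The third shortest is Neoarchean at 300 Myr.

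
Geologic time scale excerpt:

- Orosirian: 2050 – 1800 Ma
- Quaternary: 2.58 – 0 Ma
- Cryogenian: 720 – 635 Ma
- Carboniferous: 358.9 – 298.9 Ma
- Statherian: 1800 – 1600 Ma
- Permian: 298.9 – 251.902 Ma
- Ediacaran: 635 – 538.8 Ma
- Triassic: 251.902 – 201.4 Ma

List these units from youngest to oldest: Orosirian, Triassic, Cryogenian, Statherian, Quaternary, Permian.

Quaternary, Triassic, Permian, Cryogenian, Statherian, Orosirian

Read off each span (Ma): Orosirian 2050–1800; Triassic 251.902–201.4; Cryogenian 720–635; Statherian 1800–1600; Quaternary 2.58–0; Permian 298.9–251.902.
Larger Ma is older, so oldest→youngest is Orosirian, Statherian, Cryogenian, Permian, Triassic, Quaternary; reverse it for youngest→oldest.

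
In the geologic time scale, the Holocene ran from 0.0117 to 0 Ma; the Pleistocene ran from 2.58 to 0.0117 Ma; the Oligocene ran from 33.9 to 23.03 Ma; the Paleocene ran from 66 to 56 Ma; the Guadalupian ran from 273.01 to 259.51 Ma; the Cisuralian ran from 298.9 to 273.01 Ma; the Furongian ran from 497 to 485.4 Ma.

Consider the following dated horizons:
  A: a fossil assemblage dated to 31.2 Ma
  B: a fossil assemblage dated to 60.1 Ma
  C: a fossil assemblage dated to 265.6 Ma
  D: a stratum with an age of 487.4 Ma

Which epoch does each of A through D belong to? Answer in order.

A: 31.2 Ma lies in 33.9–23.03 Ma, so Oligocene.
B: 60.1 Ma lies in 66–56 Ma, so Paleocene.
C: 265.6 Ma lies in 273.01–259.51 Ma, so Guadalupian.
D: 487.4 Ma lies in 497–485.4 Ma, so Furongian.

A — Oligocene; B — Paleocene; C — Guadalupian; D — Furongian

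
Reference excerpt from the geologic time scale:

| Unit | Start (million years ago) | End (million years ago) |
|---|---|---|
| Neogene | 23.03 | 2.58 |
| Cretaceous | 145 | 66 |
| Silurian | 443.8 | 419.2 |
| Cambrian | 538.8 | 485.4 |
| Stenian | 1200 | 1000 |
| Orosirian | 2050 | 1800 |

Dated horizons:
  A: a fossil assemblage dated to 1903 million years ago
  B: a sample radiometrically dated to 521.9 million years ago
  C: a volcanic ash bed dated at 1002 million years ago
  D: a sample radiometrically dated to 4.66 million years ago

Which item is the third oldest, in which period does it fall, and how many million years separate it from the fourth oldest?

Sorted oldest-first by Ma: A (1903), C (1002), B (521.9), D (4.66).
The third oldest is B at 521.9 Ma, which lies in 538.8–485.4 Ma: the Cambrian.
The fourth oldest is D at 4.66 Ma; separation = |521.9 − 4.66| = 517.24 Myr.

B, in the Cambrian; 517.24 million years to D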